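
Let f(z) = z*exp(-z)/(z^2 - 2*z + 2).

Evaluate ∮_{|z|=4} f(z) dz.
By the residue theorem, ∮_C f(z) dz = 2πi · (sum of the residues of f at the poles inside |z| = 4).

The denominator factors as (z - 1 + I)*(z - 1 - I), so the singularities of f are simple poles at z = 1 - I, z = 1 + I.
  |1 - I|² = 2 < 16 = 4², so this pole is inside the contour.
  |1 + I|² = 2 < 16 = 4², so this pole is inside the contour.

With P(z) = z*exp(-z) and Q(z) = z^2 - 2*z + 2, each pole is simple, so Res(f, z₀) = P(z₀)/Q'(z₀) with Q'(z) = 2*z - 2.
  Res(f, 1 - I) = P(1 - I)/Q'(1 - I) = ((1 - I)*exp(-1 + I))/(-2*I) = (1/2 + I/2)*exp(-1 + I)
  Res(f, 1 + I) = P(1 + I)/Q'(1 + I) = ((1 + I)*exp(-1 - I))/(2*I) = (1/2 - I/2)*exp(-1 - I)

Sum of residues inside C: (1/2 - I/2)*exp(-1 - I) + (1/2 + I/2)*exp(-1 + I)
∮_C f(z) dz = 2πi · ((1/2 - I/2)*exp(-1 - I) + (1/2 + I/2)*exp(-1 + I)) = pi*(-1 + I)*exp(-1 + I) + pi*(1 + I)*exp(-1 - I)

Final answer: pi*(-1 + I)*exp(-1 + I) + pi*(1 + I)*exp(-1 - I)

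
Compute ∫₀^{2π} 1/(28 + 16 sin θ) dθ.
Call the integral J. The integrand is 2π-periodic and we integrate over a full period, so shifting θ does not change the value (θ → θ + π/2 turns sin θ into cos θ). Hence
  J = ∫₀^{2π} dθ/(28 + 16 cos θ).
Put z = e^{iθ}: then cos θ = (z + 1/z)/2, dθ = dz/(iz), and z runs once counterclockwise around |z| = 1:
  J = ∮_{|z|=1} 1/(28 + 16*(z + 1/z)/2) · dz/(iz) = (2/i) ∮_{|z|=1} dz/(16*z^2 + 56*z + 16).
The roots of 16*z^2 + 56*z + 16 are z = (-28 ± sqrt(28^2 - 16^2))/16, with sqrt(528) = 4*sqrt(33); their product is 1, so only z₊ = -7/4 + sqrt(33)/4 lies inside the unit circle (z₋ = -7/4 - sqrt(33)/4 lies outside).
z₊ is a simple zero of q(z) = 16*z^2 + 56*z + 16, so Res(1/q, z₊) = 1/q'(z₊) with q'(z) = 32*z + 56; and q'(z₊) = 16*(z₊ - z₋) = 8*sqrt(33).
Therefore J = (2/i) · 2πi · 1/(8*sqrt(33)) = 2*pi/(4*sqrt(33)) = sqrt(33)*pi/66

Final answer: sqrt(33)*pi/66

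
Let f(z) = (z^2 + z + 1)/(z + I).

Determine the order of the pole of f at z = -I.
Factor the denominator:
  z + I = (z + I)

The numerator P(z) = z^2 + z + 1 has P(-I) = -I ≠ 0, so no factor of (z + I) cancels.
Near z = -I we can therefore write f(z) = g(z)/(z + I) with g analytic at -I and g(-I) ≠ 0 (g is just the numerator).

Hence z = -I is a pole of order 1.

Final answer: 1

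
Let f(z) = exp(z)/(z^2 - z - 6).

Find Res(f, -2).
Write f(z) = P(z)/Q(z) with P(z) = exp(z) and Q(z) = z^2 - z - 6.
The denominator factors as Q(z) = (z + 2)*(z - 3), so z = -2 is a simple zero of Q and P is analytic there; z = -2 is therefore a simple pole and
  Res(f, z₀) = P(z₀)/Q'(z₀).

Q'(z) = 2*z - 1, so Q'(-2) = -5.
P(-2) = exp(-2).

Res(f, -2) = (exp(-2))/(-5) = -exp(-2)/5

Final answer: -exp(-2)/5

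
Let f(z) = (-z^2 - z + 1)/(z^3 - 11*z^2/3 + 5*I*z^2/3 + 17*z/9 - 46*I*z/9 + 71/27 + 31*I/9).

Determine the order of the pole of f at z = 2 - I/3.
Factor the denominator:
  z^3 - 11*z^2/3 + 5*I*z^2/3 + 17*z/9 - 46*I*z/9 + 71/27 + 31*I/9 = (z - 2 + I/3)^2*(z + 1/3 + I)

The numerator P(z) = -z^2 - z + 1 has P(2 - I/3) = -44/9 + 5*I/3 ≠ 0, so no factor of (z - 2 + I/3) cancels.
Near z = 2 - I/3 we can therefore write f(z) = g(z)/(z - 2 + I/3)^2 with g analytic at 2 - I/3 and g(2 - I/3) ≠ 0 (g is the numerator divided by the remaining denominator factors).

Hence z = 2 - I/3 is a pole of order 2.

Final answer: 2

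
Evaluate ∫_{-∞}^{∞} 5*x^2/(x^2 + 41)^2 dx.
Let f(z) = 5*z^2/(z^2 + 41)^2. The denominator has no real zeros and deg Q - deg P = 2 ≥ 2, so the integral of f over the upper semicircle |z| = R tends to 0 as R → ∞. Closing the contour in the upper half-plane,
  ∫_{-∞}^{∞} f(x) dx = 2πi · Σ Res(f, z_k)  over the poles with Im z_k > 0.

Zeros of the denominator: z^2 + 41 = 0 gives z = ±sqrt(41)*I.
Upper half-plane: z = sqrt(41)*I (a pole of order 2).

Write f(z) = g(z)/(z - sqrt(41)*I)^2 with g(z) = 5*z^2/(z + sqrt(41)*I)^2. For a double pole, Res(f, z₀) = g'(z₀):
  g'(z) = 10*sqrt(41)*I*z/(z + sqrt(41)*I)^3
  Res(f, sqrt(41)*I) = g'(sqrt(41)*I) = -5*sqrt(41)*I/164

∫_{-∞}^{∞} f(x) dx = 2πi · (-5*sqrt(41)*I/164) = 5*sqrt(41)*pi/82

Final answer: 5*sqrt(41)*pi/82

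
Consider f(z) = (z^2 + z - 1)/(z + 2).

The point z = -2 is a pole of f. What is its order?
1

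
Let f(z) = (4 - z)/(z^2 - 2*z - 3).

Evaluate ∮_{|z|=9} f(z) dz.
By the residue theorem, ∮_C f(z) dz = 2πi · (sum of the residues of f at the poles inside |z| = 9).

The denominator factors as (z - 3)*(z + 1), so the singularities of f are simple poles at z = 3, z = -1.
  |3|² = 9 < 81 = 9², so this pole is inside the contour.
  |-1|² = 1 < 81 = 9², so this pole is inside the contour.

With P(z) = 4 - z and Q(z) = z^2 - 2*z - 3, each pole is simple, so Res(f, z₀) = P(z₀)/Q'(z₀) with Q'(z) = 2*z - 2.
  Res(f, 3) = P(3)/Q'(3) = (1)/(4) = 1/4
  Res(f, -1) = P(-1)/Q'(-1) = (5)/(-4) = -5/4

Sum of residues inside C: -1
∮_C f(z) dz = 2πi · (-1) = -2*I*pi

Final answer: -2*I*pi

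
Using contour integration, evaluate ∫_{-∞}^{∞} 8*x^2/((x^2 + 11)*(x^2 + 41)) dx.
Let f(z) = 8*z^2/((z^2 + 11)*(z^2 + 41)). The denominator has no real zeros and deg Q - deg P = 2 ≥ 2, so the integral of f over the upper semicircle |z| = R tends to 0 as R → ∞. Closing the contour in the upper half-plane,
  ∫_{-∞}^{∞} f(x) dx = 2πi · Σ Res(f, z_k)  over the poles with Im z_k > 0.

Zeros of the denominator: z^2 + 41 = 0 gives z = ±sqrt(41)*I; z^2 + 11 = 0 gives z = ±sqrt(11)*I.
Upper half-plane: z = sqrt(11)*I, z = sqrt(41)*I (simple).

Each pole is a simple zero of Q(z) = z^4 + 52*z^2 + 451, so Res(f, z₀) = P(z₀)/Q'(z₀) with P(z) = 8*z^2, Q'(z) = 4*z^3 + 104*z:
  Res(f, sqrt(11)*I) = (-88)/(60*sqrt(11)*I) = 2*sqrt(11)*I/15
  Res(f, sqrt(41)*I) = (-328)/(-60*sqrt(41)*I) = -2*sqrt(41)*I/15

Sum of residues: 2*I*(-sqrt(41) + sqrt(11))/15
∫_{-∞}^{∞} f(x) dx = 2πi · (2*I*(-sqrt(41) + sqrt(11))/15) = 4*pi*(-sqrt(11) + sqrt(41))/15

Final answer: 4*pi*(-sqrt(11) + sqrt(41))/15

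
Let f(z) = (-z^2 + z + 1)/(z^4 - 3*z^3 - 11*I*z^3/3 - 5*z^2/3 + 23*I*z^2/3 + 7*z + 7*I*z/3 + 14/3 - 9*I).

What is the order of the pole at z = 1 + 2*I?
Factor the denominator:
  z^4 - 3*z^3 - 11*I*z^3/3 - 5*z^2/3 + 23*I*z^2/3 + 7*z + 7*I*z/3 + 14/3 - 9*I = (z - 1 - 2*I)^2*(z + 1)*(z - 2 + I/3)

The numerator P(z) = -z^2 + z + 1 has P(1 + 2*I) = 5 - 2*I ≠ 0, so no factor of (z - 1 - 2*I) cancels.
Near z = 1 + 2*I we can therefore write f(z) = g(z)/(z - 1 - 2*I)^2 with g analytic at 1 + 2*I and g(1 + 2*I) ≠ 0 (g is the numerator divided by the remaining denominator factors).

Hence z = 1 + 2*I is a pole of order 2.

Final answer: 2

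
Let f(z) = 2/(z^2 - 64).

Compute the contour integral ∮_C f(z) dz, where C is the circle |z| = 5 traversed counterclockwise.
By the residue theorem, ∮_C f(z) dz = 2πi · (sum of the residues of f at the poles inside |z| = 5).

The denominator factors as (z - 8)*(z + 8), so the singularities of f are simple poles at z = 8, z = -8.
  |8|² = 64 > 25 = 5², so this pole is outside the contour.
  |-8|² = 64 > 25 = 5², so this pole is outside the contour.

No pole lies inside the contour, so f is analytic on and inside C and the integral is 0 (Cauchy's theorem).

Final answer: 0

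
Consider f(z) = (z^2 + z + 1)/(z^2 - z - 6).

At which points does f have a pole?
The singularities of f are the zeros of the denominator. Factoring,
  z^2 - z - 6 = (z + 2)*(z - 3)
so the candidates are z = -2, z = 3.

Check the numerator P(z) = z^2 + z + 1 at each one:
  P(-2) = 3 ≠ 0, so z = -2 is a (simple) pole.
  P(3) = 13 ≠ 0, so z = 3 is a (simple) pole.

Poles of f: {-2, 3}

Final answer: {-2, 3}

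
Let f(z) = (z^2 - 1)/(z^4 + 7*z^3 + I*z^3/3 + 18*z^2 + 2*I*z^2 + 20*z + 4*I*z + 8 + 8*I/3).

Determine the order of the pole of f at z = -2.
Factor the denominator:
  z^4 + 7*z^3 + I*z^3/3 + 18*z^2 + 2*I*z^2 + 20*z + 4*I*z + 8 + 8*I/3 = (z + 2)^3*(z + 1 + I/3)

The numerator P(z) = z^2 - 1 has P(-2) = 3 ≠ 0, so no factor of (z + 2) cancels.
Near z = -2 we can therefore write f(z) = g(z)/(z + 2)^3 with g analytic at -2 and g(-2) ≠ 0 (g is the numerator divided by the remaining denominator factors).

Hence z = -2 is a pole of order 3.

Final answer: 3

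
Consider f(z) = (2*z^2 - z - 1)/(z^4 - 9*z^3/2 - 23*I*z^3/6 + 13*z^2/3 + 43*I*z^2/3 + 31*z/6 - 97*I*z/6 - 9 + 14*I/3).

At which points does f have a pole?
The singularities of f are the zeros of the denominator. Factoring,
  z^4 - 9*z^3/2 - 23*I*z^3/6 + 13*z^2/3 + 43*I*z^2/3 + 31*z/6 - 97*I*z/6 - 9 + 14*I/3 = (z - 3/2 + I/2)*(z - 1 - 3*I)*(z - I)*(z - 2 - I/3)
so the candidates are z = 3/2 - I/2, z = 1 + 3*I, z = I, z = 2 + I/3.

Check the numerator P(z) = 2*z^2 - z - 1 at each one:
  P(3/2 - I/2) = 3/2 - 5*I/2 ≠ 0, so z = 3/2 - I/2 is a (simple) pole.
  P(1 + 3*I) = -18 + 9*I ≠ 0, so z = 1 + 3*I is a (simple) pole.
  P(I) = -3 - I ≠ 0, so z = I is a (simple) pole.
  P(2 + I/3) = 43/9 + 7*I/3 ≠ 0, so z = 2 + I/3 is a (simple) pole.

Poles of f: {I, 1 + 3*I, 3/2 - I/2, 2 + I/3}

Final answer: {I, 1 + 3*I, 3/2 - I/2, 2 + I/3}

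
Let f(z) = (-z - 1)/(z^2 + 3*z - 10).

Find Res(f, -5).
Write f(z) = P(z)/Q(z) with P(z) = -z - 1 and Q(z) = z^2 + 3*z - 10.
The denominator factors as Q(z) = (z + 5)*(z - 2), so z = -5 is a simple zero of Q and P is analytic there; z = -5 is therefore a simple pole and
  Res(f, z₀) = P(z₀)/Q'(z₀).

Q'(z) = 2*z + 3, so Q'(-5) = -7.
P(-5) = 4.

Res(f, -5) = (4)/(-7) = -4/7

Final answer: -4/7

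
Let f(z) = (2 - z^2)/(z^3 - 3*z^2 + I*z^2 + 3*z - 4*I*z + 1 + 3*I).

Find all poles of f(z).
The singularities of f are the zeros of the denominator. Factoring,
  z^3 - 3*z^2 + I*z^2 + 3*z - 4*I*z + 1 + 3*I = (z - 1 + I)*(z - 2 - I)*(z + I)
so the candidates are z = 1 - I, z = 2 + I, z = -I.

Check the numerator P(z) = 2 - z^2 at each one:
  P(1 - I) = 2 + 2*I ≠ 0, so z = 1 - I is a (simple) pole.
  P(2 + I) = -1 - 4*I ≠ 0, so z = 2 + I is a (simple) pole.
  P(-I) = 3 ≠ 0, so z = -I is a (simple) pole.

Poles of f: {-I, 1 - I, 2 + I}

Final answer: {-I, 1 - I, 2 + I}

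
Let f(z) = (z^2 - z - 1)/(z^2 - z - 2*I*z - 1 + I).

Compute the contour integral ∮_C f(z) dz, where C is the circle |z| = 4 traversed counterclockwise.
By the residue theorem, ∮_C f(z) dz = 2πi · (sum of the residues of f at the poles inside |z| = 4).

The denominator factors as (z - I)*(z - 1 - I), so the singularities of f are simple poles at z = I, z = 1 + I.
  |I|² = 1 < 16 = 4², so this pole is inside the contour.
  |1 + I|² = 2 < 16 = 4², so this pole is inside the contour.

With P(z) = z^2 - z - 1 and Q(z) = z^2 - z - 2*I*z - 1 + I, each pole is simple, so Res(f, z₀) = P(z₀)/Q'(z₀) with Q'(z) = 2*z - 1 - 2*I.
  Res(f, I) = P(I)/Q'(I) = (-2 - I)/(-1) = 2 + I
  Res(f, 1 + I) = P(1 + I)/Q'(1 + I) = (-2 + I)/(1) = -2 + I

Sum of residues inside C: 2*I
∮_C f(z) dz = 2πi · (2*I) = -4*pi

Final answer: -4*pi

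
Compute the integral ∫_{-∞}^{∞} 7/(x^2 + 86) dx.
Let f(z) = 7/(z^2 + 86). The denominator has no real zeros and deg Q - deg P = 2 ≥ 2, so the integral of f over the upper semicircle |z| = R tends to 0 as R → ∞. Closing the contour in the upper half-plane,
  ∫_{-∞}^{∞} f(x) dx = 2πi · Σ Res(f, z_k)  over the poles with Im z_k > 0.

Zeros of the denominator: z^2 + 86 = 0 gives z = ±sqrt(86)*I.
Upper half-plane: z = sqrt(86)*I (simple).

Each pole is a simple zero of Q(z) = z^2 + 86, so Res(f, z₀) = P(z₀)/Q'(z₀) with P(z) = 7, Q'(z) = 2*z:
  Res(f, sqrt(86)*I) = (7)/(2*sqrt(86)*I) = -7*sqrt(86)*I/172

∫_{-∞}^{∞} f(x) dx = 2πi · (-7*sqrt(86)*I/172) = 7*sqrt(86)*pi/86

Final answer: 7*sqrt(86)*pi/86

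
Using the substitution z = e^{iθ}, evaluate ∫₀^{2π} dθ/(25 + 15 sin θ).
Call the integral J. The integrand is 2π-periodic and we integrate over a full period, so shifting θ does not change the value (θ → θ + π/2 turns sin θ into cos θ). Hence
  J = ∫₀^{2π} dθ/(25 + 15 cos θ).
Put z = e^{iθ}: then cos θ = (z + 1/z)/2, dθ = dz/(iz), and z runs once counterclockwise around |z| = 1:
  J = ∮_{|z|=1} 1/(25 + 15*(z + 1/z)/2) · dz/(iz) = (2/i) ∮_{|z|=1} dz/(15*z^2 + 50*z + 15).
The roots of 15*z^2 + 50*z + 15 are z = (-25 ± sqrt(25^2 - 15^2))/15, with sqrt(400) = 20; their product is 1, so only z₊ = -1/3 lies inside the unit circle (z₋ = -3 lies outside).
z₊ is a simple zero of q(z) = 15*z^2 + 50*z + 15, so Res(1/q, z₊) = 1/q'(z₊) with q'(z) = 30*z + 50; and q'(z₊) = 15*(z₊ - z₋) = 40.
Therefore J = (2/i) · 2πi · 1/(40) = 2*pi/(20) = pi/10

Final answer: pi/10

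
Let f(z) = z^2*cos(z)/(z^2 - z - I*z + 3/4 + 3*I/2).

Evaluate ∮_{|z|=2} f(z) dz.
By the residue theorem, ∮_C f(z) dz = 2πi · (sum of the residues of f at the poles inside |z| = 2).

The denominator factors as (z - 1 + I/2)*(z - 3*I/2), so the singularities of f are simple poles at z = 1 - I/2, z = 3*I/2.
  |1 - I/2|² = 5/4 < 4 = 2², so this pole is inside the contour.
  |3*I/2|² = 9/4 < 4 = 2², so this pole is inside the contour.

With P(z) = z^2*cos(z) and Q(z) = z^2 - z - I*z + 3/4 + 3*I/2, each pole is simple, so Res(f, z₀) = P(z₀)/Q'(z₀) with Q'(z) = 2*z - 1 - I.
  Res(f, 1 - I/2) = P(1 - I/2)/Q'(1 - I/2) = ((3/4 - I)*cos(1 - I/2))/(1 - 2*I) = (11/20 + I/10)*cos(1 - I/2)
  Res(f, 3*I/2) = P(3*I/2)/Q'(3*I/2) = (-9*cosh(3/2)/4)/(-1 + 2*I) = (9/20 + 9*I/10)*cosh(3/2)

Sum of residues inside C: (11/20 + I/10)*cos(1 - I/2) + (9/20 + 9*I/10)*cosh(3/2)
∮_C f(z) dz = 2πi · ((11/20 + I/10)*cos(1 - I/2) + (9/20 + 9*I/10)*cosh(3/2)) = pi*(-1/5 + 11*I/10)*cos(1 - I/2) + pi*(-9/5 + 9*I/10)*cosh(3/2)

Final answer: pi*(-1/5 + 11*I/10)*cos(1 - I/2) + pi*(-9/5 + 9*I/10)*cosh(3/2)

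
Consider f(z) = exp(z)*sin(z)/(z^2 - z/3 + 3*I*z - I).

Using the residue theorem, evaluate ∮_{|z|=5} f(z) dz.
By the residue theorem, ∮_C f(z) dz = 2πi · (sum of the residues of f at the poles inside |z| = 5).

The denominator factors as (z + 3*I)*(z - 1/3), so the singularities of f are simple poles at z = -3*I, z = 1/3.
  |-3*I|² = 9 < 25 = 5², so this pole is inside the contour.
  |1/3|² = 1/9 < 25 = 5², so this pole is inside the contour.

With P(z) = exp(z)*sin(z) and Q(z) = z^2 - z/3 + 3*I*z - I, each pole is simple, so Res(f, z₀) = P(z₀)/Q'(z₀) with Q'(z) = 2*z - 1/3 + 3*I.
  Res(f, -3*I) = P(-3*I)/Q'(-3*I) = (-I*exp(-3*I)*sinh(3))/(-1/3 - 3*I) = (27/82 + 3*I/82)*exp(-3*I)*sinh(3)
  Res(f, 1/3) = P(1/3)/Q'(1/3) = (exp(1/3)*sin(1/3))/(1/3 + 3*I) = (3/82 - 27*I/82)*exp(1/3)*sin(1/3)

Sum of residues inside C: (27/82 + 3*I/82)*exp(-3*I)*sinh(3) + (3/82 - 27*I/82)*exp(1/3)*sin(1/3)
∮_C f(z) dz = 2πi · ((27/82 + 3*I/82)*exp(-3*I)*sinh(3) + (3/82 - 27*I/82)*exp(1/3)*sin(1/3)) = pi*(-3/41 + 27*I/41)*exp(-3*I)*sinh(3) + pi*(27/41 + 3*I/41)*exp(1/3)*sin(1/3)

Final answer: pi*(-3/41 + 27*I/41)*exp(-3*I)*sinh(3) + pi*(27/41 + 3*I/41)*exp(1/3)*sin(1/3)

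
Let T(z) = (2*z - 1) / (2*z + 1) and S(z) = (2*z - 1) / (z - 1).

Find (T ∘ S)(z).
(T ∘ S)(z) = T(S(z)) = ((2)*S(z) + (-1))/((2)*S(z) + (1)). Multiply numerator and denominator by z - 1:
  numerator:   (2)*(2*z - 1) + (-1)*(z - 1) = 3*z - 1
  denominator: (2)*(2*z - 1) + (1)*(z - 1) = 5*z - 3
(T ∘ S)(z) = (3*z - 1)/(5*z - 3)

Final answer: (3*z - 1)/(5*z - 3)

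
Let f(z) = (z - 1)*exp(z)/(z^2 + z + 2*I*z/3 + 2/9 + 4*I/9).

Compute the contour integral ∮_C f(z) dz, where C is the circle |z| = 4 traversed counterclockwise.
By the residue theorem, ∮_C f(z) dz = 2πi · (sum of the residues of f at the poles inside |z| = 4).

The denominator factors as (z + 2/3)*(z + 1/3 + 2*I/3), so the singularities of f are simple poles at z = -2/3, z = -1/3 - 2*I/3.
  |-2/3|² = 4/9 < 16 = 4², so this pole is inside the contour.
  |-1/3 - 2*I/3|² = 5/9 < 16 = 4², so this pole is inside the contour.

With P(z) = (z - 1)*exp(z) and Q(z) = z^2 + z + 2*I*z/3 + 2/9 + 4*I/9, each pole is simple, so Res(f, z₀) = P(z₀)/Q'(z₀) with Q'(z) = 2*z + 1 + 2*I/3.
  Res(f, -2/3) = P(-2/3)/Q'(-2/3) = (-5*exp(-2/3)/3)/(-1/3 + 2*I/3) = (1 + 2*I)*exp(-2/3)
  Res(f, -1/3 - 2*I/3) = P(-1/3 - 2*I/3)/Q'(-1/3 - 2*I/3) = ((-4/3 - 2*I/3)*exp(-1/3 - 2*I/3))/(1/3 - 2*I/3) = -2*I*exp(-1/3 - 2*I/3)

Sum of residues inside C: -2*I*exp(-1/3 - 2*I/3) + (1 + 2*I)*exp(-2/3)
∮_C f(z) dz = 2πi · (-2*I*exp(-1/3 - 2*I/3) + (1 + 2*I)*exp(-2/3)) = 4*pi*exp(-1/3 - 2*I/3) + pi*(-4 + 2*I)*exp(-2/3)

Final answer: 4*pi*exp(-1/3 - 2*I/3) + pi*(-4 + 2*I)*exp(-2/3)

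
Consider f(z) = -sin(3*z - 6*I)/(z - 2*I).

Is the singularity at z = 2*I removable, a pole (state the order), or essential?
Let u = z - 2*I. The argument of sin is 3*z - 6*I = 3u, so
  f = -sin(3u)/u = -((3u) - (3u)^3/6 + ...)/u = -3 + (9/2)*u^2 - ...
The Laurent expansion about u = 0 has no negative powers; equivalently lim_{z→2*I} f(z) = -3 exists and is finite.
So the singularity is removable.

Final answer: removable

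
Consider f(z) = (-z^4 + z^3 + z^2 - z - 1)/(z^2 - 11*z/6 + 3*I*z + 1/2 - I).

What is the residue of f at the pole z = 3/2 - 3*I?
Write f(z) = P(z)/Q(z) with P(z) = -z^4 + z^3 + z^2 - z - 1 and Q(z) = z^2 - 11*z/6 + 3*I*z + 1/2 - I.
The denominator factors as Q(z) = (z - 3/2 + 3*I)*(z - 1/3), so z = 3/2 - 3*I is a simple zero of Q and P is analytic there; z = 3/2 - 3*I is therefore a simple pole and
  Res(f, z₀) = P(z₀)/Q'(z₀).

Q'(z) = 2*z - 11/6 + 3*I, so Q'(3/2 - 3*I) = 7/6 - 3*I.
P(3/2 - 3*I) = -175/16 - 483*I/4.

Res(f, 3/2 - 3*I) = (-175/16 - 483*I/4)/(7/6 - 3*I) = 100653/2984 - 25011*I/1492

Final answer: 100653/2984 - 25011*I/1492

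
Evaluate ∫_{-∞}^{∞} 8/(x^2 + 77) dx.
Let f(z) = 8/(z^2 + 77). The denominator has no real zeros and deg Q - deg P = 2 ≥ 2, so the integral of f over the upper semicircle |z| = R tends to 0 as R → ∞. Closing the contour in the upper half-plane,
  ∫_{-∞}^{∞} f(x) dx = 2πi · Σ Res(f, z_k)  over the poles with Im z_k > 0.

Zeros of the denominator: z^2 + 77 = 0 gives z = ±sqrt(77)*I.
Upper half-plane: z = sqrt(77)*I (simple).

Each pole is a simple zero of Q(z) = z^2 + 77, so Res(f, z₀) = P(z₀)/Q'(z₀) with P(z) = 8, Q'(z) = 2*z:
  Res(f, sqrt(77)*I) = (8)/(2*sqrt(77)*I) = -4*sqrt(77)*I/77

∫_{-∞}^{∞} f(x) dx = 2πi · (-4*sqrt(77)*I/77) = 8*sqrt(77)*pi/77

Final answer: 8*sqrt(77)*pi/77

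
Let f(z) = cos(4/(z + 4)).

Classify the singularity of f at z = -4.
essential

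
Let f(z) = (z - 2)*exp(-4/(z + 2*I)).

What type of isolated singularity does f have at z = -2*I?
Let u = z + 2*I. Then
  e^(-4/u) = Σ_{k≥0} (-4)^k/(k!·u^k) = 1 - 4/u + 8/u^2 - 32/(3*u^3) + ...
which has infinitely many negative powers of u, so exp(-4/(z + 2*I)) has an essential singularity at z = -2*I.
The extra factor z - 2 is a nonzero polynomial; if the product had at most a pole at z = -2*I, dividing by that polynomial would leave exp(-4/(z + 2*I)) with at most a pole too — contradiction. (Equivalently, the product's Laurent series still has infinitely many negative powers.)
So the singularity is essential.

Final answer: essential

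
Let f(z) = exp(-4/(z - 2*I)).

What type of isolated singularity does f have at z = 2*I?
essential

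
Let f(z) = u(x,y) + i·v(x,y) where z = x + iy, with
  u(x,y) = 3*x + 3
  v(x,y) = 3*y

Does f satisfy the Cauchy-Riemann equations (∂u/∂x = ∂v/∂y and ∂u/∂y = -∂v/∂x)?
∂u/∂x = 3
∂v/∂y = 3
∂u/∂y = 0
∂v/∂x = 0
∂u/∂x = ∂v/∂y and ∂u/∂y = -∂v/∂x hold identically; f is analytic.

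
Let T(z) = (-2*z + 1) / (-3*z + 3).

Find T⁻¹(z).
Set w = T(z) = (-2*z + 1) / (-3*z + 3) and solve for z:
  w*(-3*z + 3) = -2*z + 1
  3*w + z*(2 - 3*w) - 1 = 0
  z*(2 - 3*w) = 1 - 3*w
  z = (3*w - 1)/(3*w - 2)
Renaming the variable, T⁻¹(z) = (3*z - 1)/(3*z - 2).
(Check: ad - bc = -3 ≠ 0, so T is invertible.)

Final answer: (3*z - 1)/(3*z - 2)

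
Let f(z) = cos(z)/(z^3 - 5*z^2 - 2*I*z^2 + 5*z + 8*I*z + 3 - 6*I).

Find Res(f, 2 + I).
Write f(z) = P(z)/Q(z) with P(z) = cos(z) and Q(z) = z^3 - 5*z^2 - 2*I*z^2 + 5*z + 8*I*z + 3 - 6*I.
The denominator factors as Q(z) = (z - I)*(z - 2 - I)*(z - 3), so z = 2 + I is a simple zero of Q and P is analytic there; z = 2 + I is therefore a simple pole and
  Res(f, z₀) = P(z₀)/Q'(z₀).

Q'(z) = 3*z^2 - 10*z - 4*I*z + 5 + 8*I, so Q'(2 + I) = -2 + 2*I.
P(2 + I) = cos(2 + I).

Res(f, 2 + I) = (cos(2 + I))/(-2 + 2*I) = (-1/4 - I/4)*cos(2 + I)

Final answer: (-1/4 - I/4)*cos(2 + I)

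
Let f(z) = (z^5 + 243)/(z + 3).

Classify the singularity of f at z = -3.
removable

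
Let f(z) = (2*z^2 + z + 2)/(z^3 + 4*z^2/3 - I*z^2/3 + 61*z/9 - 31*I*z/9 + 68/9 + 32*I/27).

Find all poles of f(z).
The singularities of f are the zeros of the denominator. Factoring,
  z^3 + 4*z^2/3 - I*z^2/3 + 61*z/9 - 31*I*z/9 + 68/9 + 32*I/27 = (z + 1 + 2*I/3)*(z - 1/3 - 3*I)*(z + 2/3 + 2*I)
so the candidates are z = -1 - 2*I/3, z = 1/3 + 3*I, z = -2/3 - 2*I.

Check the numerator P(z) = 2*z^2 + z + 2 at each one:
  P(-1 - 2*I/3) = 19/9 + 2*I ≠ 0, so z = -1 - 2*I/3 is a (simple) pole.
  P(1/3 + 3*I) = -139/9 + 7*I ≠ 0, so z = 1/3 + 3*I is a (simple) pole.
  P(-2/3 - 2*I) = -52/9 + 10*I/3 ≠ 0, so z = -2/3 - 2*I is a (simple) pole.

Poles of f: {-1 - 2*I/3, -2/3 - 2*I, 1/3 + 3*I}

Final answer: {-1 - 2*I/3, -2/3 - 2*I, 1/3 + 3*I}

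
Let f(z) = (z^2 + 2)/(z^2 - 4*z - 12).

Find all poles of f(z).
The singularities of f are the zeros of the denominator. Factoring,
  z^2 - 4*z - 12 = (z - 6)*(z + 2)
so the candidates are z = 6, z = -2.

Check the numerator P(z) = z^2 + 2 at each one:
  P(6) = 38 ≠ 0, so z = 6 is a (simple) pole.
  P(-2) = 6 ≠ 0, so z = -2 is a (simple) pole.

Poles of f: {-2, 6}

Final answer: {-2, 6}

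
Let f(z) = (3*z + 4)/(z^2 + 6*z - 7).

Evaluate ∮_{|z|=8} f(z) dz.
6*I*pi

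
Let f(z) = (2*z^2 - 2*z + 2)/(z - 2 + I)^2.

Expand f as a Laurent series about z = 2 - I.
Put w = z - (2 - I), i.e. z = w + 2 - I. The denominator is w^2, so it suffices to rewrite the numerator in powers of w.

P(z) = 2*z^2 - 2*z + 2
P(w + 2 - I) = 4 - 6*I + (6 - 4*I)*w + 2*w^2

Dividing each term by w^2:
  f = (4 - 6*I)/w^2 + (6 - 4*I)/w + 2

Substituting back w = z - 2 + I:
  f(z) = (4 - 6*I)/(z - 2 + I)^2 + (6 - 4*I)/(z - 2 + I) + 2

The series is finite because the numerator is a polynomial; the negative powers form the principal part, and the coefficient of 1/(z - 2 + I) gives Res(f, 2 - I) = 6 - 4*I.

Final answer: (4 - 6*I)/(z - 2 + I)^2 + (6 - 4*I)/(z - 2 + I) + 2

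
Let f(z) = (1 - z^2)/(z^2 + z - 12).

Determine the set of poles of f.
The singularities of f are the zeros of the denominator. Factoring,
  z^2 + z - 12 = (z + 4)*(z - 3)
so the candidates are z = -4, z = 3.

Check the numerator P(z) = 1 - z^2 at each one:
  P(-4) = -15 ≠ 0, so z = -4 is a (simple) pole.
  P(3) = -8 ≠ 0, so z = 3 is a (simple) pole.

Poles of f: {-4, 3}

Final answer: {-4, 3}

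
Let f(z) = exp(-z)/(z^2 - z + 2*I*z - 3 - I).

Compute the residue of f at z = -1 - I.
Write f(z) = P(z)/Q(z) with P(z) = exp(-z) and Q(z) = z^2 - z + 2*I*z - 3 - I.
The denominator factors as Q(z) = (z - 2 + I)*(z + 1 + I), so z = -1 - I is a simple zero of Q and P is analytic there; z = -1 - I is therefore a simple pole and
  Res(f, z₀) = P(z₀)/Q'(z₀).

Q'(z) = 2*z - 1 + 2*I, so Q'(-1 - I) = -3.
P(-1 - I) = exp(1 + I).

Res(f, -1 - I) = (exp(1 + I))/(-3) = -exp(1 + I)/3

Final answer: -exp(1 + I)/3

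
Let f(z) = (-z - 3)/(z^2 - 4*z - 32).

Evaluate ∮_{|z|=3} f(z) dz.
0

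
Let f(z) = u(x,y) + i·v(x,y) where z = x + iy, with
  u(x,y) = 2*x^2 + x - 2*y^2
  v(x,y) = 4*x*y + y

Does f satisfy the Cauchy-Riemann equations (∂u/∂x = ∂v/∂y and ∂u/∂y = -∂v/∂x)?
∂u/∂x = 4*x + 1
∂v/∂y = 4*x + 1
∂u/∂y = -4*y
∂v/∂x = 4*y
∂u/∂x = ∂v/∂y and ∂u/∂y = -∂v/∂x hold identically; f is analytic.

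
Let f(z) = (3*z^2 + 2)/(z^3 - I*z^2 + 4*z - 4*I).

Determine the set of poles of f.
{-2*I, I, 2*I}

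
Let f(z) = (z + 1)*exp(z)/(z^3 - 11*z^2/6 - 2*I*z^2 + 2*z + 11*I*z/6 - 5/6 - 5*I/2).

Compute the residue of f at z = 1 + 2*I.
Write f(z) = P(z)/Q(z) with P(z) = (z + 1)*exp(z) and Q(z) = z^3 - 11*z^2/6 - 2*I*z^2 + 2*z + 11*I*z/6 - 5/6 - 5*I/2.
The denominator factors as Q(z) = (z - 1/2 + I)*(z - 1/3 - I)*(z - 1 - 2*I), so z = 1 + 2*I is a simple zero of Q and P is analytic there; z = 1 + 2*I is therefore a simple pole and
  Res(f, z₀) = P(z₀)/Q'(z₀).

Q'(z) = 3*z^2 - 11*z/3 - 4*I*z + 2 + 11*I/6, so Q'(1 + 2*I) = -8/3 + 5*I/2.
P(1 + 2*I) = (2 + 2*I)*exp(1 + 2*I).

Res(f, 1 + 2*I) = ((2 + 2*I)*exp(1 + 2*I))/(-8/3 + 5*I/2) = (-12/481 - 372*I/481)*exp(1 + 2*I)

Final answer: (-12/481 - 372*I/481)*exp(1 + 2*I)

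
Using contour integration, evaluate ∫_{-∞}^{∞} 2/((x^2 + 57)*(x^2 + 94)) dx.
Let f(z) = 2/((z^2 + 57)*(z^2 + 94)). The denominator has no real zeros and deg Q - deg P = 4 ≥ 2, so the integral of f over the upper semicircle |z| = R tends to 0 as R → ∞. Closing the contour in the upper half-plane,
  ∫_{-∞}^{∞} f(x) dx = 2πi · Σ Res(f, z_k)  over the poles with Im z_k > 0.

Zeros of the denominator: z^2 + 57 = 0 gives z = ±sqrt(57)*I; z^2 + 94 = 0 gives z = ±sqrt(94)*I.
Upper half-plane: z = sqrt(57)*I, z = sqrt(94)*I (simple).

Each pole is a simple zero of Q(z) = z^4 + 151*z^2 + 5358, so Res(f, z₀) = P(z₀)/Q'(z₀) with P(z) = 2, Q'(z) = 4*z^3 + 302*z:
  Res(f, sqrt(57)*I) = (2)/(74*sqrt(57)*I) = -sqrt(57)*I/2109
  Res(f, sqrt(94)*I) = (2)/(-74*sqrt(94)*I) = sqrt(94)*I/3478

Sum of residues: I*(-sqrt(57)/2109 + sqrt(94)/3478)
∫_{-∞}^{∞} f(x) dx = 2πi · (I*(-sqrt(57)/2109 + sqrt(94)/3478)) = pi*(-57*sqrt(94) + 94*sqrt(57))/99123

Final answer: pi*(-57*sqrt(94) + 94*sqrt(57))/99123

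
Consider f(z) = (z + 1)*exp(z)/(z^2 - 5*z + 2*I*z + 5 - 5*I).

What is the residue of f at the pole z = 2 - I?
(-3 + I)*exp(2 - I)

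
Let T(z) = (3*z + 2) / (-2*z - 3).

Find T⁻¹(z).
(-3*z - 2)/(2*z + 3)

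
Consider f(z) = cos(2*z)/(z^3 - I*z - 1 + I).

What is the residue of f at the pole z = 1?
(3/10 + I/10)*cos(2)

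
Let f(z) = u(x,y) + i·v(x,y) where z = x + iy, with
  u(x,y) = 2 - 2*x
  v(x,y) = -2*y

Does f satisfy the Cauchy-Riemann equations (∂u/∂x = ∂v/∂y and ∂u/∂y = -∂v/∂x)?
∂u/∂x = -2
∂v/∂y = -2
∂u/∂y = 0
∂v/∂x = 0
∂u/∂x = ∂v/∂y and ∂u/∂y = -∂v/∂x hold identically; f is analytic.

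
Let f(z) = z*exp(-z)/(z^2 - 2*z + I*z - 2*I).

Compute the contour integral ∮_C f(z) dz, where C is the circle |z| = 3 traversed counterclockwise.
By the residue theorem, ∮_C f(z) dz = 2πi · (sum of the residues of f at the poles inside |z| = 3).

The denominator factors as (z - 2)*(z + I), so the singularities of f are simple poles at z = 2, z = -I.
  |2|² = 4 < 9 = 3², so this pole is inside the contour.
  |-I|² = 1 < 9 = 3², so this pole is inside the contour.

With P(z) = z*exp(-z) and Q(z) = z^2 - 2*z + I*z - 2*I, each pole is simple, so Res(f, z₀) = P(z₀)/Q'(z₀) with Q'(z) = 2*z - 2 + I.
  Res(f, 2) = P(2)/Q'(2) = (2*exp(-2))/(2 + I) = (4/5 - 2*I/5)*exp(-2)
  Res(f, -I) = P(-I)/Q'(-I) = (-I*exp(I))/(-2 - I) = (1/5 + 2*I/5)*exp(I)

Sum of residues inside C: (4/5 - 2*I/5)*exp(-2) + (1/5 + 2*I/5)*exp(I)
∮_C f(z) dz = 2πi · ((4/5 - 2*I/5)*exp(-2) + (1/5 + 2*I/5)*exp(I)) = pi*(-4/5 + 2*I/5)*exp(I) + pi*(4/5 + 8*I/5)*exp(-2)

Final answer: pi*(-4/5 + 2*I/5)*exp(I) + pi*(4/5 + 8*I/5)*exp(-2)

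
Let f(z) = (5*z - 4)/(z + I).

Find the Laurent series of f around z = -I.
Put w = z - (-I), i.e. z = w - I. The denominator is w, so it suffices to rewrite the numerator in powers of w.

P(z) = 5*z - 4
P(w - I) = -4 - 5*I + 5*w

Dividing each term by w:
  f = (-4 - 5*I)/w + 5

Substituting back w = z + I:
  f(z) = (-4 - 5*I)/(z + I) + 5

The series is finite because the numerator is a polynomial; the negative powers form the principal part, and the coefficient of 1/(z + I) gives Res(f, -I) = -4 - 5*I.

Final answer: (-4 - 5*I)/(z + I) + 5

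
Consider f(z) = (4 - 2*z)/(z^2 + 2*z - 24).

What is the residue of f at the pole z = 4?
Write f(z) = P(z)/Q(z) with P(z) = 4 - 2*z and Q(z) = z^2 + 2*z - 24.
The denominator factors as Q(z) = (z - 4)*(z + 6), so z = 4 is a simple zero of Q and P is analytic there; z = 4 is therefore a simple pole and
  Res(f, z₀) = P(z₀)/Q'(z₀).

Q'(z) = 2*z + 2, so Q'(4) = 10.
P(4) = -4.

Res(f, 4) = (-4)/(10) = -2/5

Final answer: -2/5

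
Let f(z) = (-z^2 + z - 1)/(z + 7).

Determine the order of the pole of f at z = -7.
Factor the denominator:
  z + 7 = (z + 7)

The numerator P(z) = -z^2 + z - 1 has P(-7) = -57 ≠ 0, so no factor of (z + 7) cancels.
Near z = -7 we can therefore write f(z) = g(z)/(z + 7) with g analytic at -7 and g(-7) ≠ 0 (g is just the numerator).

Hence z = -7 is a pole of order 1.

Final answer: 1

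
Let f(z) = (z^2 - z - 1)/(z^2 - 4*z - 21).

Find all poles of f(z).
The singularities of f are the zeros of the denominator. Factoring,
  z^2 - 4*z - 21 = (z + 3)*(z - 7)
so the candidates are z = -3, z = 7.

Check the numerator P(z) = z^2 - z - 1 at each one:
  P(-3) = 11 ≠ 0, so z = -3 is a (simple) pole.
  P(7) = 41 ≠ 0, so z = 7 is a (simple) pole.

Poles of f: {-3, 7}

Final answer: {-3, 7}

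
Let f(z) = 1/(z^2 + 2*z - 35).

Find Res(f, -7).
Write f(z) = P(z)/Q(z) with P(z) = 1 and Q(z) = z^2 + 2*z - 35.
The denominator factors as Q(z) = (z + 7)*(z - 5), so z = -7 is a simple zero of Q and P is analytic there; z = -7 is therefore a simple pole and
  Res(f, z₀) = P(z₀)/Q'(z₀).

Q'(z) = 2*z + 2, so Q'(-7) = -12.
P(-7) = 1.

Res(f, -7) = (1)/(-12) = -1/12

Final answer: -1/12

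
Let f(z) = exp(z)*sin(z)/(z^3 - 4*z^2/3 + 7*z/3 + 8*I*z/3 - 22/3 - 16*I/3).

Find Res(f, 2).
Write f(z) = P(z)/Q(z) with P(z) = exp(z)*sin(z) and Q(z) = z^3 - 4*z^2/3 + 7*z/3 + 8*I*z/3 - 22/3 - 16*I/3.
The denominator factors as Q(z) = (z - 1/3 + 2*I)*(z + 1 - 2*I)*(z - 2), so z = 2 is a simple zero of Q and P is analytic there; z = 2 is therefore a simple pole and
  Res(f, z₀) = P(z₀)/Q'(z₀).

Q'(z) = 3*z^2 - 8*z/3 + 7/3 + 8*I/3, so Q'(2) = 9 + 8*I/3.
P(2) = exp(2)*sin(2).

Res(f, 2) = (exp(2)*sin(2))/(9 + 8*I/3) = (81/793 - 24*I/793)*exp(2)*sin(2)

Final answer: (81/793 - 24*I/793)*exp(2)*sin(2)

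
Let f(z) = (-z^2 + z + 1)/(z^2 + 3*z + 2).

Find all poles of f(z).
The singularities of f are the zeros of the denominator. Factoring,
  z^2 + 3*z + 2 = (z + 1)*(z + 2)
so the candidates are z = -1, z = -2.

Check the numerator P(z) = -z^2 + z + 1 at each one:
  P(-1) = -1 ≠ 0, so z = -1 is a (simple) pole.
  P(-2) = -5 ≠ 0, so z = -2 is a (simple) pole.

Poles of f: {-2, -1}

Final answer: {-2, -1}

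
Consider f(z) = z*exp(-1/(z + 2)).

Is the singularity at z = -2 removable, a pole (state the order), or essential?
Let u = z + 2. Then
  e^(-1/u) = Σ_{k≥0} (-1)^k/(k!·u^k) = 1 - 1/u + 1/(2*u^2) - 1/(6*u^3) + ...
which has infinitely many negative powers of u, so exp(-1/(z + 2)) has an essential singularity at z = -2.
The extra factor z is a nonzero polynomial; if the product had at most a pole at z = -2, dividing by that polynomial would leave exp(-1/(z + 2)) with at most a pole too — contradiction. (Equivalently, the product's Laurent series still has infinitely many negative powers.)
So the singularity is essential.

Final answer: essential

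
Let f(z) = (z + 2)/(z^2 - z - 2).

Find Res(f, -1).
Write f(z) = P(z)/Q(z) with P(z) = z + 2 and Q(z) = z^2 - z - 2.
The denominator factors as Q(z) = (z - 2)*(z + 1), so z = -1 is a simple zero of Q and P is analytic there; z = -1 is therefore a simple pole and
  Res(f, z₀) = P(z₀)/Q'(z₀).

Q'(z) = 2*z - 1, so Q'(-1) = -3.
P(-1) = 1.

Res(f, -1) = (1)/(-3) = -1/3

Final answer: -1/3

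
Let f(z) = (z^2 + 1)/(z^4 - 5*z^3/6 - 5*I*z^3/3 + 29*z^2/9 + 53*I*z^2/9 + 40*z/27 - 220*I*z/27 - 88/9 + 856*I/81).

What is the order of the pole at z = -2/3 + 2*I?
Factor the denominator:
  z^4 - 5*z^3/6 - 5*I*z^3/3 + 29*z^2/9 + 53*I*z^2/9 + 40*z/27 - 220*I*z/27 - 88/9 + 856*I/81 = (z + 2/3 - 2*I)^2*(z - 3/2 + I/3)*(z - 2/3 + 2*I)

The numerator P(z) = z^2 + 1 has P(-2/3 + 2*I) = -23/9 - 8*I/3 ≠ 0, so no factor of (z + 2/3 - 2*I) cancels.
Near z = -2/3 + 2*I we can therefore write f(z) = g(z)/(z + 2/3 - 2*I)^2 with g analytic at -2/3 + 2*I and g(-2/3 + 2*I) ≠ 0 (g is the numerator divided by the remaining denominator factors).

Hence z = -2/3 + 2*I is a pole of order 2.

Final answer: 2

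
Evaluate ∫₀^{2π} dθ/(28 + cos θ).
2*sqrt(87)*pi/261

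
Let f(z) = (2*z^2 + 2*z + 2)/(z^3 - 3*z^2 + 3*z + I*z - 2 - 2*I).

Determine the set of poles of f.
The singularities of f are the zeros of the denominator. Factoring,
  z^3 - 3*z^2 + 3*z + I*z - 2 - 2*I = (z - 2)*(z - 1 + I)*(z - I)
so the candidates are z = 2, z = 1 - I, z = I.

Check the numerator P(z) = 2*z^2 + 2*z + 2 at each one:
  P(2) = 14 ≠ 0, so z = 2 is a (simple) pole.
  P(1 - I) = 4 - 6*I ≠ 0, so z = 1 - I is a (simple) pole.
  P(I) = 2*I ≠ 0, so z = I is a (simple) pole.

Poles of f: {I, 1 - I, 2}

Final answer: {I, 1 - I, 2}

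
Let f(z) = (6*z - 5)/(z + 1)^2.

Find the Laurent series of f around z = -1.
Put w = z - (-1), i.e. z = w - 1. The denominator is w^2, so it suffices to rewrite the numerator in powers of w.

P(z) = 6*z - 5
P(w - 1) = -11 + 6*w

Dividing each term by w^2:
  f = -11/w^2 + 6/w

Substituting back w = z + 1:
  f(z) = -11/(z + 1)^2 + 6/(z + 1)

The series is finite because the numerator is a polynomial; the negative powers form the principal part, and the coefficient of 1/(z + 1) gives Res(f, -1) = 6.

Final answer: -11/(z + 1)^2 + 6/(z + 1)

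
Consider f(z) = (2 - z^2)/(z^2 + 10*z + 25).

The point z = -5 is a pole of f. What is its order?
2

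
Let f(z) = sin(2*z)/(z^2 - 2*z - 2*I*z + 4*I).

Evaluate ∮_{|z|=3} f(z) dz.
By the residue theorem, ∮_C f(z) dz = 2πi · (sum of the residues of f at the poles inside |z| = 3).

The denominator factors as (z - 2)*(z - 2*I), so the singularities of f are simple poles at z = 2, z = 2*I.
  |2|² = 4 < 9 = 3², so this pole is inside the contour.
  |2*I|² = 4 < 9 = 3², so this pole is inside the contour.

With P(z) = sin(2*z) and Q(z) = z^2 - 2*z - 2*I*z + 4*I, each pole is simple, so Res(f, z₀) = P(z₀)/Q'(z₀) with Q'(z) = 2*z - 2 - 2*I.
  Res(f, 2) = P(2)/Q'(2) = (sin(4))/(2 - 2*I) = (1/4 + I/4)*sin(4)
  Res(f, 2*I) = P(2*I)/Q'(2*I) = (I*sinh(4))/(-2 + 2*I) = (1/4 - I/4)*sinh(4)

Sum of residues inside C: (1/4 - I/4)*sinh(4) + (1/4 + I/4)*sin(4)
∮_C f(z) dz = 2πi · ((1/4 - I/4)*sinh(4) + (1/4 + I/4)*sin(4)) = pi*(-1/2 + I/2)*sin(4) + pi*(1/2 + I/2)*sinh(4)

Final answer: pi*(-1/2 + I/2)*sin(4) + pi*(1/2 + I/2)*sinh(4)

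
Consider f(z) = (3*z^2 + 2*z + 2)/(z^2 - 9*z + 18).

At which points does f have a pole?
The singularities of f are the zeros of the denominator. Factoring,
  z^2 - 9*z + 18 = (z - 6)*(z - 3)
so the candidates are z = 6, z = 3.

Check the numerator P(z) = 3*z^2 + 2*z + 2 at each one:
  P(6) = 122 ≠ 0, so z = 6 is a (simple) pole.
  P(3) = 35 ≠ 0, so z = 3 is a (simple) pole.

Poles of f: {3, 6}

Final answer: {3, 6}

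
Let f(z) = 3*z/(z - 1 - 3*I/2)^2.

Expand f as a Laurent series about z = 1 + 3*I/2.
Put w = z - (1 + 3*I/2), i.e. z = w + 1 + 3*I/2. The denominator is w^2, so it suffices to rewrite the numerator in powers of w.

P(z) = 3*z
P(w + 1 + 3*I/2) = 3 + 9*I/2 + 3*w

Dividing each term by w^2:
  f = (3 + 9*I/2)/w^2 + 3/w

Substituting back w = z - 1 - 3*I/2:
  f(z) = (3 + 9*I/2)/(z - 1 - 3*I/2)^2 + 3/(z - 1 - 3*I/2)

The series is finite because the numerator is a polynomial; the negative powers form the principal part, and the coefficient of 1/(z - 1 - 3*I/2) gives Res(f, 1 + 3*I/2) = 3.

Final answer: (3 + 9*I/2)/(z - 1 - 3*I/2)^2 + 3/(z - 1 - 3*I/2)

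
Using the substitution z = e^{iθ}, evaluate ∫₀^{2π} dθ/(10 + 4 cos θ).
sqrt(21)*pi/21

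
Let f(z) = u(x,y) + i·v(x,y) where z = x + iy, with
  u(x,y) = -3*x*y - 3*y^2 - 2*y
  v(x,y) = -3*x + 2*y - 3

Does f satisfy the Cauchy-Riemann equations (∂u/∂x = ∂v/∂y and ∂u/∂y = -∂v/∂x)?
∂u/∂x = -3*y
∂v/∂y = 2
∂u/∂y = -3*x - 6*y - 2
∂v/∂x = -3
∂u/∂x ≠ ∂v/∂y and ∂u/∂y ≠ -∂v/∂x; the Cauchy-Riemann equations are not satisfied, so f is not analytic.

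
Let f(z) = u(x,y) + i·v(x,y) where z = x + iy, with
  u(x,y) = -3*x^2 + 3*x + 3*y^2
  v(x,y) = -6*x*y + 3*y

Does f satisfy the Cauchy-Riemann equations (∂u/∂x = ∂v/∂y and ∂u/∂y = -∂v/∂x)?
∂u/∂x = 3 - 6*x
∂v/∂y = 3 - 6*x
∂u/∂y = 6*y
∂v/∂x = -6*y
∂u/∂x = ∂v/∂y and ∂u/∂y = -∂v/∂x hold identically; f is analytic.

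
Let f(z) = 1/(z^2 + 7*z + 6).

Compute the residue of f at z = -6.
Write f(z) = P(z)/Q(z) with P(z) = 1 and Q(z) = z^2 + 7*z + 6.
The denominator factors as Q(z) = (z + 1)*(z + 6), so z = -6 is a simple zero of Q and P is analytic there; z = -6 is therefore a simple pole and
  Res(f, z₀) = P(z₀)/Q'(z₀).

Q'(z) = 2*z + 7, so Q'(-6) = -5.
P(-6) = 1.

Res(f, -6) = (1)/(-5) = -1/5

Final answer: -1/5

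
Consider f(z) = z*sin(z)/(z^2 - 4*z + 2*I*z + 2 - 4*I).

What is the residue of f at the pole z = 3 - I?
Write f(z) = P(z)/Q(z) with P(z) = z*sin(z) and Q(z) = z^2 - 4*z + 2*I*z + 2 - 4*I.
The denominator factors as Q(z) = (z - 1 + I)*(z - 3 + I), so z = 3 - I is a simple zero of Q and P is analytic there; z = 3 - I is therefore a simple pole and
  Res(f, z₀) = P(z₀)/Q'(z₀).

Q'(z) = 2*z - 4 + 2*I, so Q'(3 - I) = 2.
P(3 - I) = (3 - I)*sin(3 - I).

Res(f, 3 - I) = ((3 - I)*sin(3 - I))/(2) = (3/2 - I/2)*sin(3 - I)

Final answer: (3/2 - I/2)*sin(3 - I)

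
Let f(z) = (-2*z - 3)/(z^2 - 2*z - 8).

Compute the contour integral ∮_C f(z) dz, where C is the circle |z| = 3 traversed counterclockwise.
-I*pi/3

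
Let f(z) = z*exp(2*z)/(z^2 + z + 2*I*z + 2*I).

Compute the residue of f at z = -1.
(1/5 + 2*I/5)*exp(-2)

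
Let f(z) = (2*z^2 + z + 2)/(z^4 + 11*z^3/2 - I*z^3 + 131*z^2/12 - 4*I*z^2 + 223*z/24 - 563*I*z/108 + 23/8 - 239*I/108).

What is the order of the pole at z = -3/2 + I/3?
Factor the denominator:
  z^4 + 11*z^3/2 - I*z^3 + 131*z^2/12 - 4*I*z^2 + 223*z/24 - 563*I*z/108 + 23/8 - 239*I/108 = (z + 3/2 - I/3)^3*(z + 1)

The numerator P(z) = 2*z^2 + z + 2 has P(-3/2 + I/3) = 43/9 - 5*I/3 ≠ 0, so no factor of (z + 3/2 - I/3) cancels.
Near z = -3/2 + I/3 we can therefore write f(z) = g(z)/(z + 3/2 - I/3)^3 with g analytic at -3/2 + I/3 and g(-3/2 + I/3) ≠ 0 (g is the numerator divided by the remaining denominator factors).

Hence z = -3/2 + I/3 is a pole of order 3.

Final answer: 3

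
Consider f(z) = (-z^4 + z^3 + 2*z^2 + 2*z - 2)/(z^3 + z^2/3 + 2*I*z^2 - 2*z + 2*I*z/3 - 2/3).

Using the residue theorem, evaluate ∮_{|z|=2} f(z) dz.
pi*(16/3 + 64*I/9)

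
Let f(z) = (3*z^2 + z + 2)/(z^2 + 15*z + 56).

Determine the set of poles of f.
{-8, -7}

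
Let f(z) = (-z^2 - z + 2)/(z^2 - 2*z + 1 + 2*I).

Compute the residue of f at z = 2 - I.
Write f(z) = P(z)/Q(z) with P(z) = -z^2 - z + 2 and Q(z) = z^2 - 2*z + 1 + 2*I.
The denominator factors as Q(z) = (z - 2 + I)*(z - I), so z = 2 - I is a simple zero of Q and P is analytic there; z = 2 - I is therefore a simple pole and
  Res(f, z₀) = P(z₀)/Q'(z₀).

Q'(z) = 2*z - 2, so Q'(2 - I) = 2 - 2*I.
P(2 - I) = -3 + 5*I.

Res(f, 2 - I) = (-3 + 5*I)/(2 - 2*I) = -2 + I/2

Final answer: -2 + I/2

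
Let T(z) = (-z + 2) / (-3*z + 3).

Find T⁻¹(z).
(3*z - 2)/(3*z - 1)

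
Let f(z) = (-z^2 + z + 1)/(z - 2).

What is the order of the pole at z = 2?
Factor the denominator:
  z - 2 = (z - 2)

The numerator P(z) = -z^2 + z + 1 has P(2) = -1 ≠ 0, so no factor of (z - 2) cancels.
Near z = 2 we can therefore write f(z) = g(z)/(z - 2) with g analytic at 2 and g(2) ≠ 0 (g is just the numerator).

Hence z = 2 is a pole of order 1.

Final answer: 1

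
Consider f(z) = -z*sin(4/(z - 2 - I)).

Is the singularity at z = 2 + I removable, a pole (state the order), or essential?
Let u = z - 2 - I. Then
  sin(4/u) = Σ_{k≥0} (-1)^k (4)^(2k+1)/((2k+1)!·u^(2k+1)) = 4/u - 32/(3*u^3) + 128/(15*u^5) + ...
which has infinitely many negative powers of u, so sin(4/(z - 2 - I)) has an essential singularity at z = 2 + I.
The extra factor z is a nonzero polynomial; if the product had at most a pole at z = 2 + I, dividing by that polynomial would leave sin(4/(z - 2 - I)) with at most a pole too — contradiction. (Equivalently, the product's Laurent series still has infinitely many negative powers.)
So the singularity is essential.

Final answer: essential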